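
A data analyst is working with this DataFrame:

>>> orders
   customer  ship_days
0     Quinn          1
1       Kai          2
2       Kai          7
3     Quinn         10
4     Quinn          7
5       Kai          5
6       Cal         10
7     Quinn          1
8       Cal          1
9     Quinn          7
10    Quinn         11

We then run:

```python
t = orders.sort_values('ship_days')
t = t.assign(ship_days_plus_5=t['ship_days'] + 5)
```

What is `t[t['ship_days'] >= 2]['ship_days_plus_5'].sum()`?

sort by ship_days:
   customer  ship_days
0     Quinn          1
7     Quinn          1
8       Cal          1
1       Kai          2
5       Kai          5
2       Kai          7
4     Quinn          7
9     Quinn          7
3     Quinn         10
6       Cal         10
10    Quinn         11
add column ship_days_plus_5 = t['ship_days'] + 5:
   customer  ship_days  ship_days_plus_5
0     Quinn          1                 6
7     Quinn          1                 6
8       Cal          1                 6
1       Kai          2                 7
5       Kai          5                10
2       Kai          7                12
4     Quinn          7                12
9     Quinn          7                12
3     Quinn         10                15
6       Cal         10                15
10    Quinn         11                16
filter rows where ship_days >= 2:
   customer  ship_days  ship_days_plus_5
1       Kai          2                 7
5       Kai          5                10
2       Kai          7                12
4     Quinn          7                12
9     Quinn          7                12
3     Quinn         10                15
6       Cal         10                15
10    Quinn         11                16
Hence 99.

99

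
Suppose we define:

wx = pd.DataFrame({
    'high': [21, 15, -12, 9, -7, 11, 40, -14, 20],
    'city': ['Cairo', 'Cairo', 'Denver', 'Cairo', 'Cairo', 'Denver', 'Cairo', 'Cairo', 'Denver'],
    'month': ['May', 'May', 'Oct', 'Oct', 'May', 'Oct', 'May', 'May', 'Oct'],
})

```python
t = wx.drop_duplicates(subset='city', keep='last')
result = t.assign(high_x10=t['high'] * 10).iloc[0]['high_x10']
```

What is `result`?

-140

drop duplicate city (keep=last):
   high    city month
7   -14   Cairo   May
8    20  Denver   Oct
add column high_x10 = t['high'] * 10:
   high    city month  high_x10
7   -14   Cairo   May      -140
8    20  Denver   Oct       200
The value at position 0, column 'high_x10' is -140.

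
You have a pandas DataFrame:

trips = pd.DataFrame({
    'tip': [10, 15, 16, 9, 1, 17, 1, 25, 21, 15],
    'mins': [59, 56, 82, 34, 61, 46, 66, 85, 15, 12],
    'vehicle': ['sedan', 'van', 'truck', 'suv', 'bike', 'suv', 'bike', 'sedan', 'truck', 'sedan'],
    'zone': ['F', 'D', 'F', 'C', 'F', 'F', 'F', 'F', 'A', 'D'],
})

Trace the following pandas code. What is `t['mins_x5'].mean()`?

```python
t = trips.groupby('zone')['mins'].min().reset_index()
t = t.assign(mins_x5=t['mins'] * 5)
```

group by zone, min of mins:
zone
A    15
C    34
D    12
F    46
Name: mins, dtype: int64
reset_index():
  zone  mins
0    A    15
1    C    34
2    D    12
3    F    46
add column mins_x5 = t['mins'] * 5:
  zone  mins  mins_x5
0    A    15       75
1    C    34      170
2    D    12       60
3    F    46      230
Then the mean of column 'mins_x5': 133.75

133.75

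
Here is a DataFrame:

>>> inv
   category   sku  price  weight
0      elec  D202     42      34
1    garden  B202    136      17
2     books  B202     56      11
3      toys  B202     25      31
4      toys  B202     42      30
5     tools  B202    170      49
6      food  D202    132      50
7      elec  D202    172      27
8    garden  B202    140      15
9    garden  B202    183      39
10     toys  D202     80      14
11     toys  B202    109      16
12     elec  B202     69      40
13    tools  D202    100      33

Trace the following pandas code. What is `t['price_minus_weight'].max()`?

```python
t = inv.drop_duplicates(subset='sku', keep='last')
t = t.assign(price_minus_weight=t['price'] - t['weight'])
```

67

drop duplicate sku (keep=last):
   category   sku  price  weight
12     elec  B202     69      40
13    tools  D202    100      33
add column price_minus_weight = t['price'] - t['weight']:
   category   sku  price  weight  price_minus_weight
12     elec  B202     69      40                  29
13    tools  D202    100      33                  67
Finally, max of column 'price_minus_weight' = 67.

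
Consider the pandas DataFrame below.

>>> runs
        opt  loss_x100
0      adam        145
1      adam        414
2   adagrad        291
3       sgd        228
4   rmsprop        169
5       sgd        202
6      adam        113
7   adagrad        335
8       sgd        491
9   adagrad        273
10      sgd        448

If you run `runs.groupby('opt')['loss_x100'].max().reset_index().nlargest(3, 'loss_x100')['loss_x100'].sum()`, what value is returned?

group by opt, max of loss_x100:
opt
adagrad    335
adam       414
rmsprop    169
sgd        491
Name: loss_x100, dtype: int64
reset_index():
       opt  loss_x100
0  adagrad        335
1     adam        414
2  rmsprop        169
3      sgd        491
take 3 rows with largest loss_x100:
       opt  loss_x100
3      sgd        491
1     adam        414
0  adagrad        335

1240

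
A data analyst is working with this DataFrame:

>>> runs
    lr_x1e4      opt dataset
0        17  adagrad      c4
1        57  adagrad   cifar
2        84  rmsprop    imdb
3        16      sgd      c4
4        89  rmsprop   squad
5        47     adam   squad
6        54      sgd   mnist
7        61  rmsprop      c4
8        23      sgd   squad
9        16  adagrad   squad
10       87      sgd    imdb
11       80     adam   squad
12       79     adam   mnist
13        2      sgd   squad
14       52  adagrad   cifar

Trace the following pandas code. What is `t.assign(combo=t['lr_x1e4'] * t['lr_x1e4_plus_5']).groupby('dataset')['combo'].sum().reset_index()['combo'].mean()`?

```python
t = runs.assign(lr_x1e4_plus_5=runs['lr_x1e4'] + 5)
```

add column lr_x1e4_plus_5 = runs['lr_x1e4'] + 5:
    lr_x1e4      opt dataset  lr_x1e4_plus_5
0        17  adagrad      c4              22
1        57  adagrad   cifar              62
2        84  rmsprop    imdb              89
3        16      sgd      c4              21
4        89  rmsprop   squad              94
5        47     adam   squad              52
6        54      sgd   mnist              59
7        61  rmsprop      c4              66
8        23      sgd   squad              28
9        16  adagrad   squad              21
10       87      sgd    imdb              92
11       80     adam   squad              85
12       79     adam   mnist              84
13        2      sgd   squad               7
14       52  adagrad   cifar              57
add column combo = t['lr_x1e4'] * t['lr_x1e4_plus_5']:
    lr_x1e4      opt dataset  lr_x1e4_plus_5  combo
0        17  adagrad      c4              22    374
1        57  adagrad   cifar              62   3534
2        84  rmsprop    imdb              89   7476
3        16      sgd      c4              21    336
4        89  rmsprop   squad              94   8366
5        47     adam   squad              52   2444
6        54      sgd   mnist              59   3186
7        61  rmsprop      c4              66   4026
8        23      sgd   squad              28    644
9        16  adagrad   squad              21    336
10       87      sgd    imdb              92   8004
11       80     adam   squad              85   6800
12       79     adam   mnist              84   6636
13        2      sgd   squad               7     14
14       52  adagrad   cifar              57   2964
group by dataset, sum of combo:
dataset
c4        4736
cifar     6498
imdb     15480
mnist     9822
squad    18604
Name: combo, dtype: int64
reset_index():
  dataset  combo
0      c4   4736
1   cifar   6498
2    imdb  15480
3   mnist   9822
4   squad  18604

11028.0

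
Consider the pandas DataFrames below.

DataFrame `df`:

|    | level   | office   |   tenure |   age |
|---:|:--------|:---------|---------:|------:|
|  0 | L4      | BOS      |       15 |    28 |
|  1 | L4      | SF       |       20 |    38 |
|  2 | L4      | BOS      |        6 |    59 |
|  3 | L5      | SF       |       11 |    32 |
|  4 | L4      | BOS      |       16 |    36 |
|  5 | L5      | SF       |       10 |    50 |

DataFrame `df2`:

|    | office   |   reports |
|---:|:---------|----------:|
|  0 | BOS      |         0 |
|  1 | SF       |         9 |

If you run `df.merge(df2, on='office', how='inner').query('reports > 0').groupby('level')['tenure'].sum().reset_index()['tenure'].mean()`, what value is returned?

20.5

merge on 'office' (how='inner') → 6 rows:
  level office  tenure  age  reports
0    L4    BOS      15   28        0
1    L4     SF      20   38        9
2    L4    BOS       6   59        0
3    L5     SF      11   32        9
4    L4    BOS      16   36        0
5    L5     SF      10   50        9
filter rows where reports > 0:
  level office  tenure  age  reports
1    L4     SF      20   38        9
3    L5     SF      11   32        9
5    L5     SF      10   50        9
group by level, sum of tenure:
level
L4    20
L5    21
Name: tenure, dtype: int64
reset_index():
  level  tenure
0    L4      20
1    L5      21
Then the mean of column 'tenure': 20.5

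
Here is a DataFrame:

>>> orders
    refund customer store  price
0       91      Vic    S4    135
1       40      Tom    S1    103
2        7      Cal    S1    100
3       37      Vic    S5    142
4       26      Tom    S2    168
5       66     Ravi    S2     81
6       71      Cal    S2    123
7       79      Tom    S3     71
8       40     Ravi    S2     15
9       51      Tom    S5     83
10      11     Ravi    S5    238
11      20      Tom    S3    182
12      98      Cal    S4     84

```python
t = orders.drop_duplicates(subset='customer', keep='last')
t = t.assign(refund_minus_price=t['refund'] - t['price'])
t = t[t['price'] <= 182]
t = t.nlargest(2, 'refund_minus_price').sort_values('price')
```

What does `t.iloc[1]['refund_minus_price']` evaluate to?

-105

drop duplicate customer (keep=last):
    refund customer store  price
3       37      Vic    S5    142
10      11     Ravi    S5    238
11      20      Tom    S3    182
12      98      Cal    S4     84
add column refund_minus_price = t['refund'] - t['price']:
    refund customer store  price  refund_minus_price
3       37      Vic    S5    142                -105
10      11     Ravi    S5    238                -227
11      20      Tom    S3    182                -162
12      98      Cal    S4     84                  14
filter rows where price <= 182:
    refund customer store  price  refund_minus_price
3       37      Vic    S5    142                -105
11      20      Tom    S3    182                -162
12      98      Cal    S4     84                  14
take 2 rows with largest refund_minus_price:
    refund customer store  price  refund_minus_price
12      98      Cal    S4     84                  14
3       37      Vic    S5    142                -105
sort by price:
    refund customer store  price  refund_minus_price
12      98      Cal    S4     84                  14
3       37      Vic    S5    142                -105
Taking the value at position 1, column 'refund_minus_price' gives -105.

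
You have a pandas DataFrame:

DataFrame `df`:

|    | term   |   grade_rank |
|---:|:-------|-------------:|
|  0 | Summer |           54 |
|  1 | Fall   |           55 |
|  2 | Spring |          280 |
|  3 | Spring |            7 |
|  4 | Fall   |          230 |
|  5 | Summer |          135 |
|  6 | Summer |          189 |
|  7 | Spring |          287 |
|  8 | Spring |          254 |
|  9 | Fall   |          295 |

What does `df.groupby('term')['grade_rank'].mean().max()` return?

group by term, mean of grade_rank:
term
Fall      193.333333
Spring    207.000000
Summer    126.000000
Name: grade_rank, dtype: float64

207.0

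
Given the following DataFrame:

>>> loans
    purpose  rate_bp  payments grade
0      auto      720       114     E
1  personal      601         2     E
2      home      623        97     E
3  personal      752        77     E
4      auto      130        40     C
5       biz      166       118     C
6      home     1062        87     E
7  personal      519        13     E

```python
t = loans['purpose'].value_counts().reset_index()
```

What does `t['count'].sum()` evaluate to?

8

value_counts of purpose:
purpose
personal    3
auto        2
home        2
biz         1
Name: count, dtype: int64
reset_index():
    purpose  count
0  personal      3
1      auto      2
2      home      2
3       biz      1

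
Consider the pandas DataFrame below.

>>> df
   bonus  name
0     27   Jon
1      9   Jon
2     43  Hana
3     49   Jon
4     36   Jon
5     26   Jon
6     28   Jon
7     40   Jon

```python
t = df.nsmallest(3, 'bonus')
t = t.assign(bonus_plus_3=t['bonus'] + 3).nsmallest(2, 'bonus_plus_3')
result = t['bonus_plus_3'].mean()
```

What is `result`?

20.5

take 3 rows with smallest bonus:
   bonus name
1      9  Jon
5     26  Jon
0     27  Jon
add column bonus_plus_3 = t['bonus'] + 3:
   bonus name  bonus_plus_3
1      9  Jon            12
5     26  Jon            29
0     27  Jon            30
take 2 rows with smallest bonus_plus_3:
   bonus name  bonus_plus_3
1      9  Jon            12
5     26  Jon            29
Reading off the mean of column 'bonus_plus_3', we get 20.5.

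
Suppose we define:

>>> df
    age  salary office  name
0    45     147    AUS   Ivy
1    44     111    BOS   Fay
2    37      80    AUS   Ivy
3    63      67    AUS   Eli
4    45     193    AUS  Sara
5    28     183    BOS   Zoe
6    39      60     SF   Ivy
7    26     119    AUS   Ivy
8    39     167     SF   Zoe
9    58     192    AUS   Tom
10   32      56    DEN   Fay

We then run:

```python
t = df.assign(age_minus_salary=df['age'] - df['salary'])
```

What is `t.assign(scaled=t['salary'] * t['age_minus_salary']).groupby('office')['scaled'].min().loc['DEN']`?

add column age_minus_salary = df['age'] - df['salary']:
    age  salary office  name  age_minus_salary
0    45     147    AUS   Ivy              -102
1    44     111    BOS   Fay               -67
2    37      80    AUS   Ivy               -43
3    63      67    AUS   Eli                -4
4    45     193    AUS  Sara              -148
5    28     183    BOS   Zoe              -155
6    39      60     SF   Ivy               -21
7    26     119    AUS   Ivy               -93
8    39     167     SF   Zoe              -128
9    58     192    AUS   Tom              -134
10   32      56    DEN   Fay               -24
add column scaled = t['salary'] * t['age_minus_salary']:
    age  salary office  name  age_minus_salary  scaled
0    45     147    AUS   Ivy              -102  -14994
1    44     111    BOS   Fay               -67   -7437
2    37      80    AUS   Ivy               -43   -3440
3    63      67    AUS   Eli                -4    -268
4    45     193    AUS  Sara              -148  -28564
5    28     183    BOS   Zoe              -155  -28365
6    39      60     SF   Ivy               -21   -1260
7    26     119    AUS   Ivy               -93  -11067
8    39     167     SF   Zoe              -128  -21376
9    58     192    AUS   Tom              -134  -25728
10   32      56    DEN   Fay               -24   -1344
group by office, min of scaled:
office
AUS   -28564
BOS   -28365
DEN    -1344
SF    -21376
Name: scaled, dtype: int64
Reading off the value at index 'DEN', we get -1344.

-1344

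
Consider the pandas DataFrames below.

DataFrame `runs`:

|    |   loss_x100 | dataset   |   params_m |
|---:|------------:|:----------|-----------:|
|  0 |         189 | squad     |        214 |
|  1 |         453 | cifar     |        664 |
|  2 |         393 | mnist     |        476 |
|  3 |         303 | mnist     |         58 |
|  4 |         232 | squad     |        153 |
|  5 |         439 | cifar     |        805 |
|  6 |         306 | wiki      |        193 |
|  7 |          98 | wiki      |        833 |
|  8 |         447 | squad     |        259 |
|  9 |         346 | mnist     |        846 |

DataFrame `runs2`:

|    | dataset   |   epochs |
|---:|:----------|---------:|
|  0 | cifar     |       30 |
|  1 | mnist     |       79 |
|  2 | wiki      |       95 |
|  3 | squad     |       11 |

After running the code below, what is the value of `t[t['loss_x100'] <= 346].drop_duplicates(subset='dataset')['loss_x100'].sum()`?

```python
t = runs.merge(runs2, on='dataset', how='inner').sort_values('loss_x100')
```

merge on 'dataset' (how='inner') → 10 rows:
   loss_x100 dataset  params_m  epochs
0        189   squad       214      11
1        453   cifar       664      30
2        393   mnist       476      79
3        303   mnist        58      79
4        232   squad       153      11
5        439   cifar       805      30
6        306    wiki       193      95
7         98    wiki       833      95
8        447   squad       259      11
9        346   mnist       846      79
sort by loss_x100:
   loss_x100 dataset  params_m  epochs
7         98    wiki       833      95
0        189   squad       214      11
4        232   squad       153      11
3        303   mnist        58      79
6        306    wiki       193      95
9        346   mnist       846      79
2        393   mnist       476      79
5        439   cifar       805      30
8        447   squad       259      11
1        453   cifar       664      30
filter rows where loss_x100 <= 346:
   loss_x100 dataset  params_m  epochs
7         98    wiki       833      95
0        189   squad       214      11
4        232   squad       153      11
3        303   mnist        58      79
6        306    wiki       193      95
9        346   mnist       846      79
drop duplicate dataset (keep=first):
   loss_x100 dataset  params_m  epochs
7         98    wiki       833      95
0        189   squad       214      11
3        303   mnist        58      79
Reading off the sum of column 'loss_x100', we get 590.

590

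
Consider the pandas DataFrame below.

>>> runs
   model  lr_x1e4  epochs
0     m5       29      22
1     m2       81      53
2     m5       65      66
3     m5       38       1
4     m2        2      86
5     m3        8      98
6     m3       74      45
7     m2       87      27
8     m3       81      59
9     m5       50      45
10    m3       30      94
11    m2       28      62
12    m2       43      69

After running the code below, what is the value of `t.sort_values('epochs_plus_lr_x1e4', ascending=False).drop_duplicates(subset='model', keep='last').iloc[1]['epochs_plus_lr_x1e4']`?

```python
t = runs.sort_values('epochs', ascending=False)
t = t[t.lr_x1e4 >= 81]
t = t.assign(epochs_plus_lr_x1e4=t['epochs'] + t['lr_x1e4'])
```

sort by epochs descending:
   model  lr_x1e4  epochs
5     m3        8      98
10    m3       30      94
4     m2        2      86
12    m2       43      69
2     m5       65      66
11    m2       28      62
8     m3       81      59
1     m2       81      53
6     m3       74      45
9     m5       50      45
7     m2       87      27
0     m5       29      22
3     m5       38       1
filter rows where lr_x1e4 >= 81:
  model  lr_x1e4  epochs
8    m3       81      59
1    m2       81      53
7    m2       87      27
add column epochs_plus_lr_x1e4 = t['epochs'] + t['lr_x1e4']:
  model  lr_x1e4  epochs  epochs_plus_lr_x1e4
8    m3       81      59                  140
1    m2       81      53                  134
7    m2       87      27                  114
sort by epochs_plus_lr_x1e4 descending:
  model  lr_x1e4  epochs  epochs_plus_lr_x1e4
8    m3       81      59                  140
1    m2       81      53                  134
7    m2       87      27                  114
drop duplicate model (keep=last):
  model  lr_x1e4  epochs  epochs_plus_lr_x1e4
8    m3       81      59                  140
7    m2       87      27                  114
Hence 114.

114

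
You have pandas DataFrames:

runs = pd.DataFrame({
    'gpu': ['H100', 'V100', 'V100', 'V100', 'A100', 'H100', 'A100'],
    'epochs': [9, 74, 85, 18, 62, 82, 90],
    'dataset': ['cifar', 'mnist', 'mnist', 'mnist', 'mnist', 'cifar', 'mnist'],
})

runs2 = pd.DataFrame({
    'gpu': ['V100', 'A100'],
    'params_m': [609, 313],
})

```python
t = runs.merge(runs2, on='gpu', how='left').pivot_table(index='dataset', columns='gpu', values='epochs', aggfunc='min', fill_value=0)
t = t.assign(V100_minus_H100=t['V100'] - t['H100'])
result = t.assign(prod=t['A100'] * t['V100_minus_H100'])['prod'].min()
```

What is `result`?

0

merge on 'gpu' (how='left') → 7 rows:
    gpu  epochs dataset  params_m
0  H100       9   cifar       NaN
1  V100      74   mnist     609.0
2  V100      85   mnist     609.0
3  V100      18   mnist     609.0
4  A100      62   mnist     313.0
5  H100      82   cifar       NaN
6  A100      90   mnist     313.0
pivot: rows=dataset, cols=gpu, min(epochs):
gpu      A100  H100  V100
dataset                  
cifar       0     9     0
mnist      62     0    18
add column V100_minus_H100 = t['V100'] - t['H100']:
gpu      A100  H100  V100  V100_minus_H100
dataset                                   
cifar       0     9     0               -9
mnist      62     0    18               18
add column prod = t['A100'] * t['V100_minus_H100']:
gpu      A100  H100  V100  V100_minus_H100  prod
dataset                                         
cifar       0     9     0               -9     0
mnist      62     0    18               18  1116
So min() = 0.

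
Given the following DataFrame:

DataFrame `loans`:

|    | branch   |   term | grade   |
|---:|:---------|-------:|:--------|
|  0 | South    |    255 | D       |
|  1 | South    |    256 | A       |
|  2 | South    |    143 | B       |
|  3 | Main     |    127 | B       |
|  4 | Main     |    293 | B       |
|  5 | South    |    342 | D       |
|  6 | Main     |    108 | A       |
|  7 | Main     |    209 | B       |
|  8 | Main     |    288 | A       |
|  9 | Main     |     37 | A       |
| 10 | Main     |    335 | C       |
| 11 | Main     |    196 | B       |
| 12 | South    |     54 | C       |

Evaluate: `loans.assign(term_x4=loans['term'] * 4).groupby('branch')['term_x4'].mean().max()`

840.0

add column term_x4 = loans['term'] * 4:
   branch  term grade  term_x4
0   South   255     D     1020
1   South   256     A     1024
2   South   143     B      572
3    Main   127     B      508
4    Main   293     B     1172
5   South   342     D     1368
6    Main   108     A      432
7    Main   209     B      836
8    Main   288     A     1152
9    Main    37     A      148
10   Main   335     C     1340
11   Main   196     B      784
12  South    54     C      216
group by branch, mean of term_x4:
branch
Main     796.5
South    840.0
Name: term_x4, dtype: float64
Finally, max of the resulting series = 840.0.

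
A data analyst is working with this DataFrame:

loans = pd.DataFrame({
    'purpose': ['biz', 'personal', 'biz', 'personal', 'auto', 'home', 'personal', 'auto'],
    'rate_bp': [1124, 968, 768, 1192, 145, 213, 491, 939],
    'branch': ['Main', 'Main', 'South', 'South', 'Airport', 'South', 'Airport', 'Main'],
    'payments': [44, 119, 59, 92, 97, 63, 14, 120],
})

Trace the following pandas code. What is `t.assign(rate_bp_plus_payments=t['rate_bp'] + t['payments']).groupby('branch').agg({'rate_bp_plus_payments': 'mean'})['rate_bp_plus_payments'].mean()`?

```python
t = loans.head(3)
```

take first 3 rows:
    purpose  rate_bp branch  payments
0       biz     1124   Main        44
1  personal      968   Main       119
2       biz      768  South        59
add column rate_bp_plus_payments = t['rate_bp'] + t['payments']:
    purpose  rate_bp branch  payments  rate_bp_plus_payments
0       biz     1124   Main        44                   1168
1  personal      968   Main       119                   1087
2       biz      768  South        59                    827
group by branch, mean of rate_bp_plus_payments:
        rate_bp_plus_payments
branch                       
Main                   1127.5
South                   827.0

977.25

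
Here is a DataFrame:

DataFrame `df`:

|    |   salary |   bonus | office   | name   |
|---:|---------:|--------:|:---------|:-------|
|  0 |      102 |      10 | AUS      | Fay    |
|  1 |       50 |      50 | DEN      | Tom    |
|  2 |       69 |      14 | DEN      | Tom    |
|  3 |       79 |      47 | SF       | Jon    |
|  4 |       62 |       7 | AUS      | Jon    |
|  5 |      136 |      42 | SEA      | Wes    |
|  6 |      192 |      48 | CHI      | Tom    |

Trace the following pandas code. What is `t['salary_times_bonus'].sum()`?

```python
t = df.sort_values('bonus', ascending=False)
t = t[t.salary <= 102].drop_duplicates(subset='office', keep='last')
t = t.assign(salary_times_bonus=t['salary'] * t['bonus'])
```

5113

sort by bonus descending:
   salary  bonus office name
1      50     50    DEN  Tom
6     192     48    CHI  Tom
3      79     47     SF  Jon
5     136     42    SEA  Wes
2      69     14    DEN  Tom
0     102     10    AUS  Fay
4      62      7    AUS  Jon
filter rows where salary <= 102:
   salary  bonus office name
1      50     50    DEN  Tom
3      79     47     SF  Jon
2      69     14    DEN  Tom
0     102     10    AUS  Fay
4      62      7    AUS  Jon
drop duplicate office (keep=last):
   salary  bonus office name
3      79     47     SF  Jon
2      69     14    DEN  Tom
4      62      7    AUS  Jon
add column salary_times_bonus = t['salary'] * t['bonus']:
   salary  bonus office name  salary_times_bonus
3      79     47     SF  Jon                3713
2      69     14    DEN  Tom                 966
4      62      7    AUS  Jon                 434
sum of column 'salary_times_bonus' → 5113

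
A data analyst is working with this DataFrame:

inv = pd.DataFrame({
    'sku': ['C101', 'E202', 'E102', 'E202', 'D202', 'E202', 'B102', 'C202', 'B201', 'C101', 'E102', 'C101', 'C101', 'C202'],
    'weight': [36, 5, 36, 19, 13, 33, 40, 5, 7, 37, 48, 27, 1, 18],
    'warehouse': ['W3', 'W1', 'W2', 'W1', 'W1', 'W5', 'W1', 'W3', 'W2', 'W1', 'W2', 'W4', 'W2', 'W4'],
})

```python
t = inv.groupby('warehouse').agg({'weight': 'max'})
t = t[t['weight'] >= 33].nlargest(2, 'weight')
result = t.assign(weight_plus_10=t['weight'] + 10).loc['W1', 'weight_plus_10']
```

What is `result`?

group by warehouse, max of weight:
           weight
warehouse        
W1             40
W2             48
W3             36
W4             27
W5             33
filter rows where weight >= 33:
           weight
warehouse        
W1             40
W2             48
W3             36
W5             33
take 2 rows with largest weight:
           weight
warehouse        
W2             48
W1             40
add column weight_plus_10 = t['weight'] + 10:
           weight  weight_plus_10
warehouse                        
W2             48              58
W1             40              50

50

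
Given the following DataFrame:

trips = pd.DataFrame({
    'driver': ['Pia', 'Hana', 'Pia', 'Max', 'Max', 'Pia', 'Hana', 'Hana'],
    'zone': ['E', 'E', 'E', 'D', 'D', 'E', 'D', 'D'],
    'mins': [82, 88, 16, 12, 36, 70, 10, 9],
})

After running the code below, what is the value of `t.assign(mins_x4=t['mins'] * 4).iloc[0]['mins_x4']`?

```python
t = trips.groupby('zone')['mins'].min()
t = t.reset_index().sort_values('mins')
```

group by zone, min of mins:
zone
D     9
E    16
Name: mins, dtype: int64
reset_index():
  zone  mins
0    D     9
1    E    16
sort by mins:
  zone  mins
0    D     9
1    E    16
add column mins_x4 = t['mins'] * 4:
  zone  mins  mins_x4
0    D     9       36
1    E    16       64

36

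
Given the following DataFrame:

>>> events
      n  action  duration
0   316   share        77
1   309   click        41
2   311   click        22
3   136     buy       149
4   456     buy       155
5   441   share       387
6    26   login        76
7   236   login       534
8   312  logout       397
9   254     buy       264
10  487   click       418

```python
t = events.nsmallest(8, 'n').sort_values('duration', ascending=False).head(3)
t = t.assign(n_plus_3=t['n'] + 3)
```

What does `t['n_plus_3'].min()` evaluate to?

239

take 8 rows with smallest n:
     n  action  duration
6   26   login        76
3  136     buy       149
7  236   login       534
9  254     buy       264
1  309   click        41
2  311   click        22
8  312  logout       397
0  316   share        77
sort by duration descending:
     n  action  duration
7  236   login       534
8  312  logout       397
9  254     buy       264
3  136     buy       149
0  316   share        77
6   26   login        76
1  309   click        41
2  311   click        22
take first 3 rows:
     n  action  duration
7  236   login       534
8  312  logout       397
9  254     buy       264
add column n_plus_3 = t['n'] + 3:
     n  action  duration  n_plus_3
7  236   login       534       239
8  312  logout       397       315
9  254     buy       264       257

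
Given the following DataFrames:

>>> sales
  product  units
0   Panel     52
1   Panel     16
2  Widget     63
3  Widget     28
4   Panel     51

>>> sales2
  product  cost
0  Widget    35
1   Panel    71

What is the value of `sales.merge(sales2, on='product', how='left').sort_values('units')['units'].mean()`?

42.0

merge on 'product' (how='left') → 5 rows:
  product  units  cost
0   Panel     52    71
1   Panel     16    71
2  Widget     63    35
3  Widget     28    35
4   Panel     51    71
sort by units:
  product  units  cost
1   Panel     16    71
3  Widget     28    35
4   Panel     51    71
0   Panel     52    71
2  Widget     63    35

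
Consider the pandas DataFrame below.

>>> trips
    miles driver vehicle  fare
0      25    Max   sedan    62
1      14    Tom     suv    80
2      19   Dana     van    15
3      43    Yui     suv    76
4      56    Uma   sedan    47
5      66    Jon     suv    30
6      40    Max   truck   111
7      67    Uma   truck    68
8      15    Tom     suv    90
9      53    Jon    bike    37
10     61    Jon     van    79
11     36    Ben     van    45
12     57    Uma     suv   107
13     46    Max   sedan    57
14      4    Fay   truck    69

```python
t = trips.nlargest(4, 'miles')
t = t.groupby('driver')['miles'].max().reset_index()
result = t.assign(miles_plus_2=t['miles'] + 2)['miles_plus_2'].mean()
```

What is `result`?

68.5

take 4 rows with largest miles:
    miles driver vehicle  fare
7      67    Uma   truck    68
5      66    Jon     suv    30
10     61    Jon     van    79
12     57    Uma     suv   107
group by driver, max of miles:
driver
Jon    66
Uma    67
Name: miles, dtype: int64
reset_index():
  driver  miles
0    Jon     66
1    Uma     67
add column miles_plus_2 = t['miles'] + 2:
  driver  miles  miles_plus_2
0    Jon     66            68
1    Uma     67            69
The mean of column 'miles_plus_2' is 68.5.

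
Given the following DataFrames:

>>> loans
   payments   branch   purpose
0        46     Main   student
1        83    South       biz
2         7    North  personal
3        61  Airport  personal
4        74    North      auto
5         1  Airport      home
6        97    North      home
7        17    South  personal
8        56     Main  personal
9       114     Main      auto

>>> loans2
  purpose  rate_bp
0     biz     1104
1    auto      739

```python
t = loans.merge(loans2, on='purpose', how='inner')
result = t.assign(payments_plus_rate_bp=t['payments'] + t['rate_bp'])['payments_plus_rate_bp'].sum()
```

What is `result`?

merge on 'purpose' (how='inner') → 3 rows:
   payments branch purpose  rate_bp
0        83  South     biz     1104
1        74  North    auto      739
2       114   Main    auto      739
add column payments_plus_rate_bp = t['payments'] + t['rate_bp']:
   payments branch purpose  rate_bp  payments_plus_rate_bp
0        83  South     biz     1104                   1187
1        74  North    auto      739                    813
2       114   Main    auto      739                    853
So sum() = 2853.

2853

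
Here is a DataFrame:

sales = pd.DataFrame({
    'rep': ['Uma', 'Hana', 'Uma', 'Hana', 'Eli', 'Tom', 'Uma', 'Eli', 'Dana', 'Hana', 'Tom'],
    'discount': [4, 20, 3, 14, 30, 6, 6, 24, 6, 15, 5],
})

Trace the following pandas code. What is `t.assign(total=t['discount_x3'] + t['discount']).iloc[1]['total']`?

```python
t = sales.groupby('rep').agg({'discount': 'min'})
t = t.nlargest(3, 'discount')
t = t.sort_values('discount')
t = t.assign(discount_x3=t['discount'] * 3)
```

56

group by rep, min of discount:
      discount
rep           
Dana         6
Eli         24
Hana        14
Tom          5
Uma          3
take 3 rows with largest discount:
      discount
rep           
Eli         24
Hana        14
Dana         6
sort by discount:
      discount
rep           
Dana         6
Hana        14
Eli         24
add column discount_x3 = t['discount'] * 3:
      discount  discount_x3
rep                        
Dana         6           18
Hana        14           42
Eli         24           72
add column total = t['discount_x3'] + t['discount']:
      discount  discount_x3  total
rep                               
Dana         6           18     24
Hana        14           42     56
Eli         24           72     96
Hence 56.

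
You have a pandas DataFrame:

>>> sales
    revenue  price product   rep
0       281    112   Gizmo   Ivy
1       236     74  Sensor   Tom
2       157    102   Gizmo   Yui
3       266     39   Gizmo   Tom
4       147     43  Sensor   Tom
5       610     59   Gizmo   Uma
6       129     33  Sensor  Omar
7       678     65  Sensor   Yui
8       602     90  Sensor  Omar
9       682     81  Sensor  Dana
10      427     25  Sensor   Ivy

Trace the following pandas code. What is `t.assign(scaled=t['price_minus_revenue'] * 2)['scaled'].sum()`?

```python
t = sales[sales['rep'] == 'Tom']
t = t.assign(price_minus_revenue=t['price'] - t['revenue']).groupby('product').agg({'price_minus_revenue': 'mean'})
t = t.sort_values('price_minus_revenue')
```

-720.0

filter rows where rep == 'Tom':
   revenue  price product  rep
1      236     74  Sensor  Tom
3      266     39   Gizmo  Tom
4      147     43  Sensor  Tom
add column price_minus_revenue = t['price'] - t['revenue']:
   revenue  price product  rep  price_minus_revenue
1      236     74  Sensor  Tom                 -162
3      266     39   Gizmo  Tom                 -227
4      147     43  Sensor  Tom                 -104
group by product, mean of price_minus_revenue:
         price_minus_revenue
product                     
Gizmo                 -227.0
Sensor                -133.0
sort by price_minus_revenue:
         price_minus_revenue
product                     
Gizmo                 -227.0
Sensor                -133.0
add column scaled = t['price_minus_revenue'] * 2:
         price_minus_revenue  scaled
product                             
Gizmo                 -227.0  -454.0
Sensor                -133.0  -266.0
Reading off the sum of column 'scaled', we get -720.0.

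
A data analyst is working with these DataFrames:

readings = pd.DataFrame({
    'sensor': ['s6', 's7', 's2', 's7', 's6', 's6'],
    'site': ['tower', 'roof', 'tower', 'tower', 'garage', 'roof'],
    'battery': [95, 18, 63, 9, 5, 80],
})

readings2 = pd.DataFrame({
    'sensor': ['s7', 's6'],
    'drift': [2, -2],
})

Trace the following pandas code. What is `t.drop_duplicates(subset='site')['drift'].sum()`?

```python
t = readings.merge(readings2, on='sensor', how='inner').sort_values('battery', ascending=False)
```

merge on 'sensor' (how='inner') → 5 rows:
  sensor    site  battery  drift
0     s6   tower       95     -2
1     s7    roof       18      2
2     s7   tower        9      2
3     s6  garage        5     -2
4     s6    roof       80     -2
sort by battery descending:
  sensor    site  battery  drift
0     s6   tower       95     -2
4     s6    roof       80     -2
1     s7    roof       18      2
2     s7   tower        9      2
3     s6  garage        5     -2
drop duplicate site (keep=first):
  sensor    site  battery  drift
0     s6   tower       95     -2
4     s6    roof       80     -2
3     s6  garage        5     -2
sum of column 'drift' → -6

-6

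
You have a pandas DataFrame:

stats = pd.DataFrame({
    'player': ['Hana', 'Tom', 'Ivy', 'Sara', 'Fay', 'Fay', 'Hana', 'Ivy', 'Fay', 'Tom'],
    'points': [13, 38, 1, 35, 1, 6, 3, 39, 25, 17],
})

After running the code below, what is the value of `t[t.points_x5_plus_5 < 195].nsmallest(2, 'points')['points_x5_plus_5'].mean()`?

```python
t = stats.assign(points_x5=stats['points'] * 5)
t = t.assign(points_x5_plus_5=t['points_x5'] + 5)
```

add column points_x5 = stats['points'] * 5:
  player  points  points_x5
0   Hana      13         65
1    Tom      38        190
2    Ivy       1          5
3   Sara      35        175
4    Fay       1          5
5    Fay       6         30
6   Hana       3         15
7    Ivy      39        195
8    Fay      25        125
9    Tom      17         85
add column points_x5_plus_5 = t['points_x5'] + 5:
  player  points  points_x5  points_x5_plus_5
0   Hana      13         65                70
1    Tom      38        190               195
2    Ivy       1          5                10
3   Sara      35        175               180
4    Fay       1          5                10
5    Fay       6         30                35
6   Hana       3         15                20
7    Ivy      39        195               200
8    Fay      25        125               130
9    Tom      17         85                90
filter rows where points_x5_plus_5 < 195:
  player  points  points_x5  points_x5_plus_5
0   Hana      13         65                70
2    Ivy       1          5                10
3   Sara      35        175               180
4    Fay       1          5                10
5    Fay       6         30                35
6   Hana       3         15                20
8    Fay      25        125               130
9    Tom      17         85                90
take 2 rows with smallest points:
  player  points  points_x5  points_x5_plus_5
2    Ivy       1          5                10
4    Fay       1          5                10
The mean of column 'points_x5_plus_5' is 10.0.

10.0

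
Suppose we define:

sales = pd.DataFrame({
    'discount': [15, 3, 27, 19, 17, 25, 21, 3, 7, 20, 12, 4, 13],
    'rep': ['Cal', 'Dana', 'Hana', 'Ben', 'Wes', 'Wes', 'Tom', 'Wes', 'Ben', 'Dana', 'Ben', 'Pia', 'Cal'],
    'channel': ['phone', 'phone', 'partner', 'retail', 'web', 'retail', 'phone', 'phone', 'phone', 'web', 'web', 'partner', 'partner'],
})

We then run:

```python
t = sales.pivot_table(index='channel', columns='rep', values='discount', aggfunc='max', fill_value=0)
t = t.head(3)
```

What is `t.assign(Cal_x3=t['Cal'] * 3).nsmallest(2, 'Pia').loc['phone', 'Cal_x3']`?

pivot: rows=channel, cols=rep, max(discount):
rep      Ben  Cal  Dana  Hana  Pia  Tom  Wes
channel                                     
partner    0   13     0    27    4    0    0
phone      7   15     3     0    0   21    3
retail    19    0     0     0    0    0   25
web       12    0    20     0    0    0   17
take first 3 rows:
rep      Ben  Cal  Dana  Hana  Pia  Tom  Wes
channel                                     
partner    0   13     0    27    4    0    0
phone      7   15     3     0    0   21    3
retail    19    0     0     0    0    0   25
add column Cal_x3 = t['Cal'] * 3:
rep      Ben  Cal  Dana  Hana  Pia  Tom  Wes  Cal_x3
channel                                             
partner    0   13     0    27    4    0    0      39
phone      7   15     3     0    0   21    3      45
retail    19    0     0     0    0    0   25       0
take 2 rows with smallest Pia:
rep      Ben  Cal  Dana  Hana  Pia  Tom  Wes  Cal_x3
channel                                             
phone      7   15     3     0    0   21    3      45
retail    19    0     0     0    0    0   25       0
Reading off the value at row 'phone', column 'Cal_x3', we get 45.

45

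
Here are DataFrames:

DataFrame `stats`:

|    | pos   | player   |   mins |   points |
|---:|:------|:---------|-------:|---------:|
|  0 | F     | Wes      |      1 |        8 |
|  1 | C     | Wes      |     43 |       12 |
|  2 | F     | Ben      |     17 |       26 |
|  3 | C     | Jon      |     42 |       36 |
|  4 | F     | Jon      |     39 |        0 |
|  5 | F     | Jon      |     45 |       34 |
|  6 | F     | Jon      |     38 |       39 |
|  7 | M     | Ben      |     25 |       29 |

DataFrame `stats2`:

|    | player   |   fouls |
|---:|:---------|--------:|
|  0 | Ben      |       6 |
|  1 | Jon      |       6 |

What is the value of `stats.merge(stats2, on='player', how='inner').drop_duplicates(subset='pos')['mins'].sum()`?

merge on 'player' (how='inner') → 6 rows:
  pos player  mins  points  fouls
0   F    Ben    17      26      6
1   C    Jon    42      36      6
2   F    Jon    39       0      6
3   F    Jon    45      34      6
4   F    Jon    38      39      6
5   M    Ben    25      29      6
drop duplicate pos (keep=first):
  pos player  mins  points  fouls
0   F    Ben    17      26      6
1   C    Jon    42      36      6
5   M    Ben    25      29      6

84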